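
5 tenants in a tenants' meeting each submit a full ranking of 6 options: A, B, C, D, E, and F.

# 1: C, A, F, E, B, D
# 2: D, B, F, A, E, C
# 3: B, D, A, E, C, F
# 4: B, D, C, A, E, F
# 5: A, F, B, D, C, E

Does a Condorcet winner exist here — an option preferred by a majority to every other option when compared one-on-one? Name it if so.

Head-to-head results (5 voters total):
A vs B: B wins 3–2.
A vs C: A wins 3–2.
A vs D: D wins 3–2.
A vs E: A wins 5–0.
A vs F: A wins 4–1.
B vs C: B wins 4–1.
B vs D: B wins 4–1.
B vs E: B wins 4–1.
B vs F: B wins 3–2.
C vs D: D wins 4–1.
C vs E: C wins 3–2.
C vs F: C wins 3–2.
D vs E: D wins 4–1.
D vs F: D wins 3–2.
E vs F: F wins 3–2.
B beats each rival — A (3–2), C (4–1), D (4–1), E (4–1), F (3–2) — so B is the Condorcet winner.

B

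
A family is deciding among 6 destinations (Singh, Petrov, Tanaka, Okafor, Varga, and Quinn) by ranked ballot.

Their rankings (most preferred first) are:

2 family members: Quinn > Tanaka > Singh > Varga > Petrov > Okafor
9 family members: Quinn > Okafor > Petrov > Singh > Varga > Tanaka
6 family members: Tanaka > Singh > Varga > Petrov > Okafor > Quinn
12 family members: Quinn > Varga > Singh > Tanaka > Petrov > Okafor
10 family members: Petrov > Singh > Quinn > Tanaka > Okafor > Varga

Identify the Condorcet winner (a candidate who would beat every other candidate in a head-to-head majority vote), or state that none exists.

Head-to-head results (39 voters total):
Singh vs Petrov: Singh wins 20–19.
Singh vs Tanaka: Singh wins 31–8.
Singh vs Okafor: Singh wins 30–9.
Singh vs Varga: Singh wins 27–12.
Singh vs Quinn: Quinn wins 23–16.
Petrov vs Tanaka: Tanaka wins 20–19.
Petrov vs Okafor: Petrov wins 30–9.
Petrov vs Varga: Varga wins 20–19.
Petrov vs Quinn: Quinn wins 23–16.
Tanaka vs Okafor: Tanaka wins 30–9.
Tanaka vs Varga: Varga wins 21–18.
Tanaka vs Quinn: Quinn wins 33–6.
Okafor vs Varga: Varga wins 20–19.
Okafor vs Quinn: Quinn wins 33–6.
Varga vs Quinn: Quinn wins 33–6.
Quinn beats each rival — Singh (23–16), Petrov (23–16), Tanaka (33–6), Okafor (33–6), Varga (33–6) — so Quinn is the Condorcet winner.

Quinn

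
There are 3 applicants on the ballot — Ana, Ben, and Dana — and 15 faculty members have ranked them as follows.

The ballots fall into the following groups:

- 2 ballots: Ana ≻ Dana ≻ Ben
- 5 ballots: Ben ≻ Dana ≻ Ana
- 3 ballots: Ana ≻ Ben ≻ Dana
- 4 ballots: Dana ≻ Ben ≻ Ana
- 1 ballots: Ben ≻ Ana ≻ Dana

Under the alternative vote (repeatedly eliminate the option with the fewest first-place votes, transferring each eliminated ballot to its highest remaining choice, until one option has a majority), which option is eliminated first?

Round 1: Ben 6, Ana 5, Dana 4. Dana has the fewest and is eliminated.
Round 2: Ben 10, Ana 5. Ben has a majority.

Dana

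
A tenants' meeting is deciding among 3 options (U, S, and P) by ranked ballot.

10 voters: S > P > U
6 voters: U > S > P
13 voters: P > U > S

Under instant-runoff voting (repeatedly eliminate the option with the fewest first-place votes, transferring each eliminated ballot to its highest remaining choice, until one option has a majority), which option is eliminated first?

Round 1: P 13, S 10, U 6. U has the fewest and is eliminated.
Round 2: S 16, P 13. S has a majority.

U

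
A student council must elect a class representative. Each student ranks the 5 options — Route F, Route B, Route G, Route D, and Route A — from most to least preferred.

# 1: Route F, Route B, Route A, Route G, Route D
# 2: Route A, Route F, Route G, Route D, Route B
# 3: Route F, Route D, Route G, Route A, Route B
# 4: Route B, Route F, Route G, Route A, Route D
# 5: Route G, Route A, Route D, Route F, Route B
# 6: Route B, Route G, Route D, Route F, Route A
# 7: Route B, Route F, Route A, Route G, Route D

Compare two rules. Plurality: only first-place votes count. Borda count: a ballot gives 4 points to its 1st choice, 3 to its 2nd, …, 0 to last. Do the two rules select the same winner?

No

Plurality first-place counts: Route F 2, Route B 3, Route G 1, Route D 0, Route A 1 → Route B.
Borda totals: Route F 19, Route B 15, Route G 15, Route D 8, Route A 13 → Route F.
The two rules disagree: plurality picks Route B, Borda picks Route F.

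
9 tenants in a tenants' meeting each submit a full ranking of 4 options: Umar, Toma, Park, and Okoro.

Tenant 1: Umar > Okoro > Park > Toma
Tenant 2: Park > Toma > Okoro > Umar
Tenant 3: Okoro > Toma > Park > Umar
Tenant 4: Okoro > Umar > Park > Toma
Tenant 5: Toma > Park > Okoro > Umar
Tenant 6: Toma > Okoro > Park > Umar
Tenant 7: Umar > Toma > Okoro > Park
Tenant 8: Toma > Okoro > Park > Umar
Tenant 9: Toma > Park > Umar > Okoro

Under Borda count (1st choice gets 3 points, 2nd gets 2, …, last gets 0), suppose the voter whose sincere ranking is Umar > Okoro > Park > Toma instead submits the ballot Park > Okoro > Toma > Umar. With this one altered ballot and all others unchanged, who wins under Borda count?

Borda totals with the altered ballot: Umar 6, Toma 19, Park 14, Okoro 15.
The winner is unchanged: still Toma.

Toma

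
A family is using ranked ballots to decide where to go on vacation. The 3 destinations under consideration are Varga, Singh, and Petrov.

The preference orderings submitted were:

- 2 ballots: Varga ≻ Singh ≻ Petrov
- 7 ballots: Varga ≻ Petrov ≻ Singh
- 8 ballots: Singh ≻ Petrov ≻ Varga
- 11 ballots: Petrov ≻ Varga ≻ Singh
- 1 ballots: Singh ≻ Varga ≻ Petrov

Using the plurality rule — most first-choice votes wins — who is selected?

First-place vote totals:
  Varga: 9
  Singh: 9
  Petrov: 11
Petrov has the most first-place votes.

Petrov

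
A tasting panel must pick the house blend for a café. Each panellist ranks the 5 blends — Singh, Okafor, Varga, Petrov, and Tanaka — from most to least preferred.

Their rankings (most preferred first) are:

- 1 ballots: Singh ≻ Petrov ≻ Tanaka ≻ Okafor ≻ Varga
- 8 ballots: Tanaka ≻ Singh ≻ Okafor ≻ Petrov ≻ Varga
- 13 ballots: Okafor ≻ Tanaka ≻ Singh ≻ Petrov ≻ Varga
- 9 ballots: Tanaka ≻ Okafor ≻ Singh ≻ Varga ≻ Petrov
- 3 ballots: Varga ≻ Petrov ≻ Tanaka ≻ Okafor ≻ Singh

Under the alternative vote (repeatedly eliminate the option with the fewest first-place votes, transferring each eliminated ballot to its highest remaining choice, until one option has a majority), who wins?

Tanaka

Round 1: Tanaka 17, Okafor 13, Varga 3, Singh 1, Petrov 0. Petrov has the fewest and is eliminated.
Round 2: Tanaka 17, Okafor 13, Varga 3, Singh 1. Singh has the fewest and is eliminated.
Round 3: Tanaka 18, Okafor 13, Varga 3. Tanaka has a majority.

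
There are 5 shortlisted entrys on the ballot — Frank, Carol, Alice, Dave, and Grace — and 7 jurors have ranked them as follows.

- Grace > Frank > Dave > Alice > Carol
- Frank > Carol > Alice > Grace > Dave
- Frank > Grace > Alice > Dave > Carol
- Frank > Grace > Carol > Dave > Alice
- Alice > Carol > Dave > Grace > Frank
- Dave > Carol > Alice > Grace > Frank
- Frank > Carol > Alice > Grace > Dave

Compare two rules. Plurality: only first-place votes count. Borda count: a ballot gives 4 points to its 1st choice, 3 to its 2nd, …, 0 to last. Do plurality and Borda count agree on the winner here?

Yes

Plurality first-place counts: Frank 4, Carol 0, Alice 1, Dave 1, Grace 1 → Frank.
Borda totals: Frank 19, Carol 14, Alice 13, Dave 10, Grace 14 → Frank.
The two rules agree on Frank.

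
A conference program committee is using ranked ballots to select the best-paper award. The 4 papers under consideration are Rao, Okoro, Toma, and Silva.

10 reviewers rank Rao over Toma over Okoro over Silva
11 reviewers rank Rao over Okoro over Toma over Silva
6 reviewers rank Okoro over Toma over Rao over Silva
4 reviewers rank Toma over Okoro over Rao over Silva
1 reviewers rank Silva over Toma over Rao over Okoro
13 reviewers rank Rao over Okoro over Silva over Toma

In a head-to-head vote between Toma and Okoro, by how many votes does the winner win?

Ballots ranking Toma above Okoro: 10+4+1 = 15.
Ballots ranking Okoro above Toma: 11+6+13 = 30.
Okoro wins 30–15, a margin of 15.

15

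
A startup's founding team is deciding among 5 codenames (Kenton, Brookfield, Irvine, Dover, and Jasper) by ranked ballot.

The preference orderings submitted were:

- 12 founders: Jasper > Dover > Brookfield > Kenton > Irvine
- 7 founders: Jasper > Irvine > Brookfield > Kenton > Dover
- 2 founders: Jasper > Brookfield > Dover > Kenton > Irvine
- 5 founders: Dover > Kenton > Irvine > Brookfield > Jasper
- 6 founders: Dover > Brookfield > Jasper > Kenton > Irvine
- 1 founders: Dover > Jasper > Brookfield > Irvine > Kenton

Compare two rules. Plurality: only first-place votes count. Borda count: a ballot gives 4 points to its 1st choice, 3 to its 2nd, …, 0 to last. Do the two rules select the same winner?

Plurality first-place counts: Kenton 0, Brookfield 0, Irvine 0, Dover 12, Jasper 21 → Jasper.
Borda totals: Kenton 42, Brookfield 69, Irvine 32, Dover 88, Jasper 99 → Jasper.
The two rules agree on Jasper.

Yes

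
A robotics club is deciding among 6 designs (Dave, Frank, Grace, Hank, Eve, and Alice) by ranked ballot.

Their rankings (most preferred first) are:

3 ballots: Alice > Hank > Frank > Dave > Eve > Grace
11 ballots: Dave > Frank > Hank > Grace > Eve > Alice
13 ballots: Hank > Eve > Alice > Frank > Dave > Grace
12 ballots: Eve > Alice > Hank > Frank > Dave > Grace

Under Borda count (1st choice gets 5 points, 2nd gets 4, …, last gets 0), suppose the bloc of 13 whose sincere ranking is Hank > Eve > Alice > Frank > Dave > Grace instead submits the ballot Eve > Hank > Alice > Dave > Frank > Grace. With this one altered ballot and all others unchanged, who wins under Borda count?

Borda totals with the altered ballot: Dave 99, Frank 90, Grace 22, Hank 133, Eve 139, Alice 102.
The switch changes the winner from Hank to Eve.

Eve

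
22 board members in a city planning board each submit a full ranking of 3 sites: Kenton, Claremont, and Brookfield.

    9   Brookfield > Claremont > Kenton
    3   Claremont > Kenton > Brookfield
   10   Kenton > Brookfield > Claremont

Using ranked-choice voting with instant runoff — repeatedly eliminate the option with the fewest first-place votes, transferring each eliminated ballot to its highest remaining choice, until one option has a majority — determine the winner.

Round 1: Kenton 10, Brookfield 9, Claremont 3. Claremont has the fewest and is eliminated.
Round 2: Kenton 13, Brookfield 9. Kenton has a majority.

Kenton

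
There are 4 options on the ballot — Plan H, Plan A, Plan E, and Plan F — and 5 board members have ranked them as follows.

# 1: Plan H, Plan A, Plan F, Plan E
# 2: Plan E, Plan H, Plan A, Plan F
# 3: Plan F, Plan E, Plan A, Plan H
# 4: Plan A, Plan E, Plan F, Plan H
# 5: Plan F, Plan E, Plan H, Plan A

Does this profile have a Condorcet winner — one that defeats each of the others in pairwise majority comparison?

Head-to-head results (5 voters total):
Plan H vs Plan A: Plan H wins 3–2.
Plan H vs Plan E: Plan E wins 4–1.
Plan H vs Plan F: Plan F wins 3–2.
Plan A vs Plan E: Plan E wins 3–2.
Plan A vs Plan F: Plan A wins 3–2.
Plan E vs Plan F: Plan F wins 3–2.
No candidate beats all others: Plan H beats Plan A beats Plan F beats Plan H, a majority cycle.

No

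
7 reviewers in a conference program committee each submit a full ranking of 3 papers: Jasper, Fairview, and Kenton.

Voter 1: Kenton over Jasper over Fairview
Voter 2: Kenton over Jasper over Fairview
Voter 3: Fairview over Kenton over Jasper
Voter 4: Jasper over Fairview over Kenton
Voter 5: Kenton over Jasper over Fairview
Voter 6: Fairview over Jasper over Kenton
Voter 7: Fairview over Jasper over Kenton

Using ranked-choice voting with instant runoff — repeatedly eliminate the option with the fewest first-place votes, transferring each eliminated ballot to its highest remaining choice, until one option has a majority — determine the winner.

Fairview

Round 1: Fairview 3, Kenton 3, Jasper 1. Jasper has the fewest and is eliminated.
Round 2: Fairview 4, Kenton 3. Fairview has a majority.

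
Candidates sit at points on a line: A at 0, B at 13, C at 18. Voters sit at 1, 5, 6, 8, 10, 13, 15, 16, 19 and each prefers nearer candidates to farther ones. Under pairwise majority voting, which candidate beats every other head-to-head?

B

With single-peaked preferences on a line, the Condorcet winner is the candidate closest to the median voter.
The median voter (position 10) is closest to B at 13.
Check: B vs A — voters closer to B: 6 of 9.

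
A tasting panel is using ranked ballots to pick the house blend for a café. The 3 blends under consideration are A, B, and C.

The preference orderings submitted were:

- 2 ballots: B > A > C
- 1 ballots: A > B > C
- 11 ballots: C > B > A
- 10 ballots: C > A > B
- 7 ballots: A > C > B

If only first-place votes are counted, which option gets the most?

First-place vote totals:
  A: 8
  B: 2
  C: 21
C has the most first-place votes.

C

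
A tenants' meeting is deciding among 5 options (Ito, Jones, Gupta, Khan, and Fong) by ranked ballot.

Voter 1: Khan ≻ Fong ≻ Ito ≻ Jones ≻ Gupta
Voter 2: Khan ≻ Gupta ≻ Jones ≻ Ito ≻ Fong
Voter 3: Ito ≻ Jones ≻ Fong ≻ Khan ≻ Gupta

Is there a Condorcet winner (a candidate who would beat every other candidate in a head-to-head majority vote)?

Yes

Head-to-head results (3 voters total):
Ito vs Jones: Ito wins 2–1.
Ito vs Gupta: Ito wins 2–1.
Ito vs Khan: Khan wins 2–1.
Ito vs Fong: Ito wins 2–1.
Jones vs Gupta: Jones wins 2–1.
Jones vs Khan: Khan wins 2–1.
Jones vs Fong: Jones wins 2–1.
Gupta vs Khan: Khan wins 3–0.
Gupta vs Fong: Fong wins 2–1.
Khan vs Fong: Khan wins 2–1.
Khan beats each rival — Ito (2–1), Jones (2–1), Gupta (3–0), Fong (2–1) — so Khan is the Condorcet winner.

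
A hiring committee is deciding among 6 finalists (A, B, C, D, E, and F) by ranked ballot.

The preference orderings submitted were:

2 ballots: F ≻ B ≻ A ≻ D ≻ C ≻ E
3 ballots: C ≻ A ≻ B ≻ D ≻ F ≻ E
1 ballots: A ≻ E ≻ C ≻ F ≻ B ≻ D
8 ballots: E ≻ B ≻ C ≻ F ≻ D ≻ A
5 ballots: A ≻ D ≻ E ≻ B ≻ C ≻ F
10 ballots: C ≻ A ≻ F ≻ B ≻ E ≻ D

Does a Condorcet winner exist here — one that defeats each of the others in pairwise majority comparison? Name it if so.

There is no Condorcet winner

Head-to-head results (29 voters total):
A vs B: A wins 19–10.
A vs C: C wins 21–8.
A vs D: A wins 21–8.
A vs E: A wins 21–8.
A vs F: A wins 19–10.
B vs C: B wins 15–14.
B vs D: B wins 24–5.
B vs E: B wins 15–14.
B vs F: B wins 16–13.
C vs D: C wins 22–7.
C vs E: C wins 15–14.
C vs F: C wins 27–2.
D vs E: E wins 19–10.
D vs F: F wins 21–8.
E vs F: F wins 15–14.
No candidate beats all others: A beats B beats C beats A, a majority cycle.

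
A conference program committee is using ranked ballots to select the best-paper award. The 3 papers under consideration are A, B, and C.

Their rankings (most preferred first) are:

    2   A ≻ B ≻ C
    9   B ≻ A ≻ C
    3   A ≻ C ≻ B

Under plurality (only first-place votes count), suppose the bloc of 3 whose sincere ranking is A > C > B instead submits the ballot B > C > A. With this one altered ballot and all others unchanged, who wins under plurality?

First-place totals with the altered ballot: A 2, B 12, C 0.
The winner is unchanged: still B.

B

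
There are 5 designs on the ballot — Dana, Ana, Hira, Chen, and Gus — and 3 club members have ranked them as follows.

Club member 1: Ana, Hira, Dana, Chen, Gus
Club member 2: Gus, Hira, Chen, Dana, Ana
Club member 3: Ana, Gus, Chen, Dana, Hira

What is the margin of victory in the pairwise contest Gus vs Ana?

1

Ballots ranking Gus above Ana: 1.
Ballots ranking Ana above Gus: 2.
Ana wins 2–1, a margin of 1.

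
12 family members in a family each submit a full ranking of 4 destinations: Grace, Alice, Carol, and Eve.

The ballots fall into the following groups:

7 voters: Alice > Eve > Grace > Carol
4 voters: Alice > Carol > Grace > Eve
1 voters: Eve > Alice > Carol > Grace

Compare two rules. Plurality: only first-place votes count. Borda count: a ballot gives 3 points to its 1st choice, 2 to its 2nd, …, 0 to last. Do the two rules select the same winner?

Plurality first-place counts: Grace 0, Alice 11, Carol 0, Eve 1 → Alice.
Borda totals: Grace 11, Alice 35, Carol 9, Eve 17 → Alice.
The two rules agree on Alice.

Yes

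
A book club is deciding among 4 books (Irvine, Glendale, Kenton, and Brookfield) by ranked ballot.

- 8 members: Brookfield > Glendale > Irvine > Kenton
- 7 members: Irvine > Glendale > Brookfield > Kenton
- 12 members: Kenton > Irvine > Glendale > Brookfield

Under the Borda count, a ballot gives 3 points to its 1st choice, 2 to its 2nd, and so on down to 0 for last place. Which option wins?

Borda scores:
  Irvine: 8·1 + 7·3 + 12·2 = 53
  Glendale: 8·2 + 7·2 + 12·1 = 42
  Kenton: 8·0 + 7·0 + 12·3 = 36
  Brookfield: 8·3 + 7·1 + 12·0 = 31
Irvine has the highest total.

Irvine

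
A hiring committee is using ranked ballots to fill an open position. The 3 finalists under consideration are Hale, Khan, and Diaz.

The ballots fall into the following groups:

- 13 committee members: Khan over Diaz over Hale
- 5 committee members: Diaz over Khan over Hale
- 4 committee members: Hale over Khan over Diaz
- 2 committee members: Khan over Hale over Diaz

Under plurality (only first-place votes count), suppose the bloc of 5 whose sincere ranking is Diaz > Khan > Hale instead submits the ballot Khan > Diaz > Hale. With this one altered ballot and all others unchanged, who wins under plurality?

First-place totals with the altered ballot: Hale 4, Khan 20, Diaz 0.
The winner is unchanged: still Khan.

Khan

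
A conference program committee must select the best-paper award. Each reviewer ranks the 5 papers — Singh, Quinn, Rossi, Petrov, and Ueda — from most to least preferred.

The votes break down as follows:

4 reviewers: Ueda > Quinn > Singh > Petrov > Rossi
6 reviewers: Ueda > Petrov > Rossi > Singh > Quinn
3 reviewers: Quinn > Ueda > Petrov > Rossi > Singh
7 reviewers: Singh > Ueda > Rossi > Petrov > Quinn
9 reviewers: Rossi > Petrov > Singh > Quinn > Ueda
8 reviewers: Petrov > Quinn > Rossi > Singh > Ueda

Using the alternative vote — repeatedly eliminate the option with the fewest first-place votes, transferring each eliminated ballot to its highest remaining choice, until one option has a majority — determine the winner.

Round 1: Ueda 10, Rossi 9, Petrov 8, Singh 7, Quinn 3. Quinn has the fewest and is eliminated.
Round 2: Ueda 13, Rossi 9, Petrov 8, Singh 7. Singh has the fewest and is eliminated.
Round 3: Ueda 20, Rossi 9, Petrov 8. Ueda has a majority.

Ueda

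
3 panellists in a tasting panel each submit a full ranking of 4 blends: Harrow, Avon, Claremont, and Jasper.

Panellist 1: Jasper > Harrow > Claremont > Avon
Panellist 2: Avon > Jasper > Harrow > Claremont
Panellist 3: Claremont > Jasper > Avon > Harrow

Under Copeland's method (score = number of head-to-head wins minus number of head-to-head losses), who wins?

Pairwise results:
  Harrow vs Avon: Avon wins 2–1.
  Harrow vs Claremont: Harrow wins 2–1.
  Harrow vs Jasper: Jasper wins 3–0.
  Avon vs Claremont: Claremont wins 2–1.
  Avon vs Jasper: Jasper wins 2–1.
  Claremont vs Jasper: Jasper wins 2–1.
Copeland scores (wins − losses):
  Harrow: 1 − 2 = -1
  Avon: 1 − 2 = -1
  Claremont: 1 − 2 = -1
  Jasper: 3 − 0 = 3
Jasper has the best Copeland score.

Jasper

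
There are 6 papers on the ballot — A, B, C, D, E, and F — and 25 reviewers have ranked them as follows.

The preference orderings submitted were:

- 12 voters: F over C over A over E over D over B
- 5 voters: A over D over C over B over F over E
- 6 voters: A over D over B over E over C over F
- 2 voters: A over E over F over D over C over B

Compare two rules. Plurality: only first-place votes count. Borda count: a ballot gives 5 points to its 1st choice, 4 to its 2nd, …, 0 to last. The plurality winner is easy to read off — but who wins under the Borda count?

A

Plurality first-place counts: A 13, B 0, C 0, D 0, E 0, F 12 → A.
Borda totals: A 101, B 28, C 71, D 60, E 44, F 71 → A.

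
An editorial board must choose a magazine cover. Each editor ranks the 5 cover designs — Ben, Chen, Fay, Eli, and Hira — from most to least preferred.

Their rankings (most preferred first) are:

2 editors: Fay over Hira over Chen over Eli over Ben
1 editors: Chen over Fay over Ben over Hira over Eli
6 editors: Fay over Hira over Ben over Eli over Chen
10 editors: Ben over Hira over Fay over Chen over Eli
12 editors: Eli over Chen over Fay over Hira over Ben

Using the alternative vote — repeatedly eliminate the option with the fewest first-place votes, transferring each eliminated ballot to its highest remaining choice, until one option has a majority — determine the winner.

Round 1: Eli 12, Ben 10, Fay 8, Chen 1, Hira 0. Hira has the fewest and is eliminated.
Round 2: Eli 12, Ben 10, Fay 8, Chen 1. Chen has the fewest and is eliminated.
Round 3: Eli 12, Ben 10, Fay 9. Fay has the fewest and is eliminated.
Round 4: Ben 17, Eli 14. Ben has a majority.

Ben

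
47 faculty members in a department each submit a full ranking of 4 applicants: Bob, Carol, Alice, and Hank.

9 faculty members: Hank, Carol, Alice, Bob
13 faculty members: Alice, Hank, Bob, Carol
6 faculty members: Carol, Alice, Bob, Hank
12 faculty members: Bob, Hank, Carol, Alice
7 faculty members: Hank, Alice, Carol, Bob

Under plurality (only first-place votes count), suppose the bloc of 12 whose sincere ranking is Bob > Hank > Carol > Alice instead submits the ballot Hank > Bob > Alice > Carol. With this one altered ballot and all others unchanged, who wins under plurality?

First-place totals with the altered ballot: Bob 0, Carol 6, Alice 13, Hank 28.
The winner is unchanged: still Hank.

Hank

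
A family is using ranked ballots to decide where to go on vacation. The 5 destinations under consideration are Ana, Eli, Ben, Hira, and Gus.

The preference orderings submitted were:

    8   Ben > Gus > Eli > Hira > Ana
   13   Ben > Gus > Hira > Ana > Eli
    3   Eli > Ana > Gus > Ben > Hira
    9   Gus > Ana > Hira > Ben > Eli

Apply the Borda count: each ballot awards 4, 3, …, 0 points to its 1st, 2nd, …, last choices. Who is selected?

Gus

Borda scores:
  Ana: 8·0 + 13·1 + 3·3 + 9·3 = 49
  Eli: 8·2 + 13·0 + 3·4 + 9·0 = 28
  Ben: 8·4 + 13·4 + 3·1 + 9·1 = 96
  Hira: 8·1 + 13·2 + 3·0 + 9·2 = 52
  Gus: 8·3 + 13·3 + 3·2 + 9·4 = 105
Gus has the highest total.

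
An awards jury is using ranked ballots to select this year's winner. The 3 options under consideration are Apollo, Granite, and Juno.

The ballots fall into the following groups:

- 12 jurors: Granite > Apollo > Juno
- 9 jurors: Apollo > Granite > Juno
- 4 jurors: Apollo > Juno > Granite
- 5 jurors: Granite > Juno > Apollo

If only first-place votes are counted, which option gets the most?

First-place vote totals:
  Apollo: 13
  Granite: 17
  Juno: 0
Granite has the most first-place votes.

Granite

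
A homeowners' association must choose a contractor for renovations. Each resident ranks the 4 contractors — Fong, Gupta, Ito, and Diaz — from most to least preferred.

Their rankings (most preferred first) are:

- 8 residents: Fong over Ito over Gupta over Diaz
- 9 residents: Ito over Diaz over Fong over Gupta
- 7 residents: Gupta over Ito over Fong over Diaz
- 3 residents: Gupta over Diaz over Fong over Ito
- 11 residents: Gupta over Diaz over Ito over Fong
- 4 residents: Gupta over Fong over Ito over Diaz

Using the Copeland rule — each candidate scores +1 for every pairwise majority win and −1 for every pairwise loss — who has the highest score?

Gupta

Pairwise results:
  Fong vs Gupta: Gupta wins 25–17.
  Fong vs Ito: Ito wins 27–15.
  Fong vs Diaz: Diaz wins 23–19.
  Gupta vs Ito: Gupta wins 25–17.
  Gupta vs Diaz: Gupta wins 33–9.
  Ito vs Diaz: Ito wins 28–14.
Copeland scores (wins − losses):
  Fong: 0 − 3 = -3
  Gupta: 3 − 0 = 3
  Ito: 2 − 1 = 1
  Diaz: 1 − 2 = -1
Gupta has the best Copeland score.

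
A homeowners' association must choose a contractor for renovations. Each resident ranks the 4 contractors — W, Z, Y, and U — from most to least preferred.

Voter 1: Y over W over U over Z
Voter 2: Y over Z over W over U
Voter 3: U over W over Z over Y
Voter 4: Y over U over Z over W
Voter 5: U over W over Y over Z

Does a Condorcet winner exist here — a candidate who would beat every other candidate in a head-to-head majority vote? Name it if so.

Head-to-head results (5 voters total):
W vs Z: W wins 3–2.
W vs Y: Y wins 3–2.
W vs U: U wins 3–2.
Z vs Y: Y wins 4–1.
Z vs U: U wins 4–1.
Y vs U: Y wins 3–2.
Y beats each rival — W (3–2), Z (4–1), U (3–2) — so Y is the Condorcet winner.

Y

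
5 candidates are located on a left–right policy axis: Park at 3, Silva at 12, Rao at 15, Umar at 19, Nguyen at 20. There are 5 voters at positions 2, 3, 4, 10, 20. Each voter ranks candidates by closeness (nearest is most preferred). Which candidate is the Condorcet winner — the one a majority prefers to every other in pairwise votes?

Park

With single-peaked preferences on a line, the Condorcet winner is the candidate closest to the median voter.
The median voter (position 4) is closest to Park at 3.
Check: Park vs Umar — voters closer to Park: 4 of 5.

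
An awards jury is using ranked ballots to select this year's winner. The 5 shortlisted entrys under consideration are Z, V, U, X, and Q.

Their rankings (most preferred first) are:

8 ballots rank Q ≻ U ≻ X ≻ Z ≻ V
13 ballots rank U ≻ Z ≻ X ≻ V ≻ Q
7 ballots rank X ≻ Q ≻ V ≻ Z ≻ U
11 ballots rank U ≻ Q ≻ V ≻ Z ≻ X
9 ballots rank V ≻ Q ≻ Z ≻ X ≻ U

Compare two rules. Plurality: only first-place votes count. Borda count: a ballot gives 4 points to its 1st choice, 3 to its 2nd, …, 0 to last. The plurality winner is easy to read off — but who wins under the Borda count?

Plurality first-place counts: Z 0, V 9, U 24, X 7, Q 8 → U.
Borda totals: Z 83, V 85, U 120, X 79, Q 113 → U.

U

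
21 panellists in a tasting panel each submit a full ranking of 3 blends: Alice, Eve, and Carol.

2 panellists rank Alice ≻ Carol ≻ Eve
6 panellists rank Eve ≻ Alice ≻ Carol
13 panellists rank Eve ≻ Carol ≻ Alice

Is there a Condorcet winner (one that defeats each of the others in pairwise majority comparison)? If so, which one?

Head-to-head results (21 voters total):
Alice vs Eve: Eve wins 19–2.
Alice vs Carol: Carol wins 13–8.
Eve vs Carol: Eve wins 19–2.
Eve beats each rival — Alice (19–2), Carol (19–2) — so Eve is the Condorcet winner.

Eve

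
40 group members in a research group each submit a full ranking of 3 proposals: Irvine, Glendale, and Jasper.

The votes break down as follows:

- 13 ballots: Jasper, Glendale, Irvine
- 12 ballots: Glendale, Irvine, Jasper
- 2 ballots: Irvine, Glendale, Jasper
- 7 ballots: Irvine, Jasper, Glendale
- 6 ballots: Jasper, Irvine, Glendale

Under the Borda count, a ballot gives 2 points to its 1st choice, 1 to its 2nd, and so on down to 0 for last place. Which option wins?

Jasper

Borda scores:
  Irvine: 13·0 + 12·1 + 2·2 + 7·2 + 6·1 = 36
  Glendale: 13·1 + 12·2 + 2·1 + 7·0 + 6·0 = 39
  Jasper: 13·2 + 12·0 + 2·0 + 7·1 + 6·2 = 45
Jasper has the highest total.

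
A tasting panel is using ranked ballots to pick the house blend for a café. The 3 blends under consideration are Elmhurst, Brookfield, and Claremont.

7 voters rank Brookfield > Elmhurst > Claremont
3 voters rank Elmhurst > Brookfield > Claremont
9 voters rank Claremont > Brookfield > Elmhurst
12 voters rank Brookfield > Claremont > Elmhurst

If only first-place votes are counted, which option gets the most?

First-place vote totals:
  Elmhurst: 3
  Brookfield: 19
  Claremont: 9
Brookfield has the most first-place votes.

Brookfield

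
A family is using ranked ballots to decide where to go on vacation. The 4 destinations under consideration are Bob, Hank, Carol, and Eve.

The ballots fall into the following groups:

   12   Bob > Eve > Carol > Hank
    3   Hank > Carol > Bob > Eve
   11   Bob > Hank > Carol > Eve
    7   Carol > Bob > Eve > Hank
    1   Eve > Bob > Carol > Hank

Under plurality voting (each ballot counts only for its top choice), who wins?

Bob

First-place vote totals:
  Bob: 23
  Hank: 3
  Carol: 7
  Eve: 1
Bob has the most first-place votes.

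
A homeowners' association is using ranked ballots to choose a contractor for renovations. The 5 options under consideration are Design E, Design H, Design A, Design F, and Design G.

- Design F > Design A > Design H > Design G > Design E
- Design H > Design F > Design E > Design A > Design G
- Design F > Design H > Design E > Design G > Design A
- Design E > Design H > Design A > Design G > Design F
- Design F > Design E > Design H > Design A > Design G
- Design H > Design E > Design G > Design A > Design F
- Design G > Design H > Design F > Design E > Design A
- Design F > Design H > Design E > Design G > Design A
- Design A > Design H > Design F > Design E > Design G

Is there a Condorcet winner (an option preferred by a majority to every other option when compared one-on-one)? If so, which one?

Design H

Head-to-head results (9 voters total):
Design E vs Design H: Design H wins 7–2.
Design E vs Design A: Design E wins 7–2.
Design E vs Design F: Design F wins 7–2.
Design E vs Design G: Design E wins 7–2.
Design H vs Design A: Design H wins 7–2.
Design H vs Design F: Design H wins 5–4.
Design H vs Design G: Design H wins 8–1.
Design A vs Design F: Design F wins 6–3.
Design A vs Design G: Design A wins 5–4.
Design F vs Design G: Design F wins 6–3.
Design H beats each rival — Design E (7–2), Design A (7–2), Design F (5–4), Design G (8–1) — so Design H is the Condorcet winner.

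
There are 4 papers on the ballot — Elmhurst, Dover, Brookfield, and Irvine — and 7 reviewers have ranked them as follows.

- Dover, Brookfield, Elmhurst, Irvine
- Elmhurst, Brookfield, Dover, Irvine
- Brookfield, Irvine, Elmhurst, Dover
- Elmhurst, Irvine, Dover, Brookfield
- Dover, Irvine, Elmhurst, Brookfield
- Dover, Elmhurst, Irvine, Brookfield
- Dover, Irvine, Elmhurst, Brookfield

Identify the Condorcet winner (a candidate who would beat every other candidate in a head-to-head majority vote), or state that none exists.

Head-to-head results (7 voters total):
Elmhurst vs Dover: Dover wins 4–3.
Elmhurst vs Brookfield: Elmhurst wins 5–2.
Elmhurst vs Irvine: Elmhurst wins 4–3.
Dover vs Brookfield: Dover wins 5–2.
Dover vs Irvine: Dover wins 5–2.
Brookfield vs Irvine: Irvine wins 4–3.
Dover beats each rival — Elmhurst (4–3), Brookfield (5–2), Irvine (5–2) — so Dover is the Condorcet winner.

Dover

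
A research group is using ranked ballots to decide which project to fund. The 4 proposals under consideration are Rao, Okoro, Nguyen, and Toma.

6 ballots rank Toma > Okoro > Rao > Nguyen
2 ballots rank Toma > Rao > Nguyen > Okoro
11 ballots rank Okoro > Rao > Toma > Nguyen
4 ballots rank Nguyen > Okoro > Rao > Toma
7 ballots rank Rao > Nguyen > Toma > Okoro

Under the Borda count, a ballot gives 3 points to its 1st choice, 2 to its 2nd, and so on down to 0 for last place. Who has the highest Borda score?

Borda scores:
  Rao: 6·1 + 2·2 + 11·2 + 4·1 + 7·3 = 57
  Okoro: 6·2 + 2·0 + 11·3 + 4·2 + 7·0 = 53
  Nguyen: 6·0 + 2·1 + 11·0 + 4·3 + 7·2 = 28
  Toma: 6·3 + 2·3 + 11·1 + 4·0 + 7·1 = 42
Rao has the highest total.

Rao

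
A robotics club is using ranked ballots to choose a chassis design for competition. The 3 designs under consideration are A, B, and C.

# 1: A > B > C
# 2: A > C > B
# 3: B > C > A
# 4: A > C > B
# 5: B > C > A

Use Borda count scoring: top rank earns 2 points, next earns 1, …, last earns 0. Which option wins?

Borda scores:
  A: 2 + 2 + 0 + 2 + 0 = 6
  B: 1 + 0 + 2 + 0 + 2 = 5
  C: 0 + 1 + 1 + 1 + 1 = 4
A has the highest total.

A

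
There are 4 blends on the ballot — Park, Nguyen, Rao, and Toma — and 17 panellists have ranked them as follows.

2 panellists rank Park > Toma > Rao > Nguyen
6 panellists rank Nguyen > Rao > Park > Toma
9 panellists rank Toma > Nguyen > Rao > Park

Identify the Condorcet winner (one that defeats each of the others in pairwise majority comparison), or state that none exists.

Head-to-head results (17 voters total):
Park vs Nguyen: Nguyen wins 15–2.
Park vs Rao: Rao wins 15–2.
Park vs Toma: Toma wins 9–8.
Nguyen vs Rao: Nguyen wins 15–2.
Nguyen vs Toma: Toma wins 11–6.
Rao vs Toma: Toma wins 11–6.
Toma beats each rival — Park (9–8), Nguyen (11–6), Rao (11–6) — so Toma is the Condorcet winner.

Toma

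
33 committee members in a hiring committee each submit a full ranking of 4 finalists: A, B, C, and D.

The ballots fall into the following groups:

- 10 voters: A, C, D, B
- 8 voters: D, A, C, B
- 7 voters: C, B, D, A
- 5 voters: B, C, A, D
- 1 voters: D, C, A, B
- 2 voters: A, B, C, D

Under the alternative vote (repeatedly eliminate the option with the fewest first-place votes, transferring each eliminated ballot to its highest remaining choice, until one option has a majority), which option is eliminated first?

B

Round 1: A 12, D 9, C 7, B 5. B has the fewest and is eliminated.
Round 2: A 12, C 12, D 9. D has the fewest and is eliminated.
Round 3: A 20, C 13. A has a majority.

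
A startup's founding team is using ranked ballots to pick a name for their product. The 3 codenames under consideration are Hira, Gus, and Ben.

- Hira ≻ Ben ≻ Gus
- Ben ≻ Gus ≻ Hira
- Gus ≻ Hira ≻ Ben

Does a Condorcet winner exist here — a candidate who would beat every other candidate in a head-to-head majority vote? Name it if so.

Head-to-head results (3 voters total):
Hira vs Gus: Gus wins 2–1.
Hira vs Ben: Hira wins 2–1.
Gus vs Ben: Ben wins 2–1.
No candidate beats all others: Hira beats Ben beats Gus beats Hira, a majority cycle.

There is no Condorcet winner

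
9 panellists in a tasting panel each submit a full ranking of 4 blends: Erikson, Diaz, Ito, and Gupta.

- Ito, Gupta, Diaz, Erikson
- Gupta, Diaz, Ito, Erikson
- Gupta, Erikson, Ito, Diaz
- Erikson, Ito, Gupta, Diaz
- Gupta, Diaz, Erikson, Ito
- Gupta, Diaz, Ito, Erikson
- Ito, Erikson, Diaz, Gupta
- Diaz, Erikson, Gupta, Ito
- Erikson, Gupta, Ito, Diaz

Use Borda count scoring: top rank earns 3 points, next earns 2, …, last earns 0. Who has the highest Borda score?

Borda scores:
  Erikson: 0 + 0 + 2 + 3 + 1 + 0 + 2 + 2 + 3 = 13
  Diaz: 1 + 2 + 0 + 0 + 2 + 2 + 1 + 3 + 0 = 11
  Ito: 3 + 1 + 1 + 2 + 0 + 1 + 3 + 0 + 1 = 12
  Gupta: 2 + 3 + 3 + 1 + 3 + 3 + 0 + 1 + 2 = 18
Gupta has the highest total.

Gupta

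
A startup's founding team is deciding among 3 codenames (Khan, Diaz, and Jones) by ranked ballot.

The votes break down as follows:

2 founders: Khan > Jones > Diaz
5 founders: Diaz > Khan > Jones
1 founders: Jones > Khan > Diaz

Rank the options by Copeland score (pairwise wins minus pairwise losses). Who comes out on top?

Pairwise results:
  Khan vs Diaz: Diaz wins 5–3.
  Khan vs Jones: Khan wins 7–1.
  Diaz vs Jones: Diaz wins 5–3.
Copeland scores (wins − losses):
  Khan: 1 − 1 = 0
  Diaz: 2 − 0 = 2
  Jones: 0 − 2 = -2
Diaz has the best Copeland score.

Diaz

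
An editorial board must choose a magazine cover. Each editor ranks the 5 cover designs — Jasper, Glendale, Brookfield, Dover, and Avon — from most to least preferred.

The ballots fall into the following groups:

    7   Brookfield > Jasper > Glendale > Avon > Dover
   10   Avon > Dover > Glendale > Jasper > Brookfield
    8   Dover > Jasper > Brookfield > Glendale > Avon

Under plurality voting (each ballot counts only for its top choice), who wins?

Avon

First-place vote totals:
  Jasper: 0
  Glendale: 0
  Brookfield: 7
  Dover: 8
  Avon: 10
Avon has the most first-place votes.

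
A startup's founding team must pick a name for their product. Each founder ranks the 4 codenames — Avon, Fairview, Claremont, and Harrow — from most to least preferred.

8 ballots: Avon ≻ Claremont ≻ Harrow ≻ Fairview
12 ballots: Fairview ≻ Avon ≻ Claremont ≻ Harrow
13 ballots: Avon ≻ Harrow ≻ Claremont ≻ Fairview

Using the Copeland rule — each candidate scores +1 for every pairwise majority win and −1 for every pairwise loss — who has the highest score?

Avon

Pairwise results:
  Avon vs Fairview: Avon wins 21–12.
  Avon vs Claremont: Avon wins 33–0.
  Avon vs Harrow: Avon wins 33–0.
  Fairview vs Claremont: Claremont wins 21–12.
  Fairview vs Harrow: Harrow wins 21–12.
  Claremont vs Harrow: Claremont wins 20–13.
Copeland scores (wins − losses):
  Avon: 3 − 0 = 3
  Fairview: 0 − 3 = -3
  Claremont: 2 − 1 = 1
  Harrow: 1 − 2 = -1
Avon has the best Copeland score.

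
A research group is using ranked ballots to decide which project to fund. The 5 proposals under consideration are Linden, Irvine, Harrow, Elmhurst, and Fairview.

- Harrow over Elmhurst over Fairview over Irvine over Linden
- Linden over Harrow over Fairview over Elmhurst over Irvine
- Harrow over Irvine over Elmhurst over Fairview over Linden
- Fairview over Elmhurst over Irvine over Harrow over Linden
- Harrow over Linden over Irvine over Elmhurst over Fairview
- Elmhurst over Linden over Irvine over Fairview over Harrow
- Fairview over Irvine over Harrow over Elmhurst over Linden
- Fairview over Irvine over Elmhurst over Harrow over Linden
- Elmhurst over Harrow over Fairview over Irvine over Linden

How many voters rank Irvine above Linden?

6

Ballots ranking Irvine above Linden: 6.
Ballots ranking Linden above Irvine: 3.
So 6 of 9 voters prefer Irvine to Linden.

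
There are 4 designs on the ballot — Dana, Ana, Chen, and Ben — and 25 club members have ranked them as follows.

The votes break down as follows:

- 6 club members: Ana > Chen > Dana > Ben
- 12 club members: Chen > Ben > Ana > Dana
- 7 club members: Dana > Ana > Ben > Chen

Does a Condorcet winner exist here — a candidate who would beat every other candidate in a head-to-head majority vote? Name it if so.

Head-to-head results (25 voters total):
Dana vs Ana: Ana wins 18–7.
Dana vs Chen: Chen wins 18–7.
Dana vs Ben: Dana wins 13–12.
Ana vs Chen: Ana wins 13–12.
Ana vs Ben: Ana wins 13–12.
Chen vs Ben: Chen wins 18–7.
Ana beats each rival — Dana (18–7), Chen (13–12), Ben (13–12) — so Ana is the Condorcet winner.

Ana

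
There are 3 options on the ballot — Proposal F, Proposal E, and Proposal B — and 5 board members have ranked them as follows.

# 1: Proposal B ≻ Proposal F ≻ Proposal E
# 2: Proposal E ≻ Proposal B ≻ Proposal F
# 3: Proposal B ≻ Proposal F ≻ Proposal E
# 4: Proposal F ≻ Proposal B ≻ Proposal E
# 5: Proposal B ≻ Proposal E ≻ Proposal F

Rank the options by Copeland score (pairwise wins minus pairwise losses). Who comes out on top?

Pairwise results:
  Proposal F vs Proposal E: Proposal F wins 3–2.
  Proposal F vs Proposal B: Proposal B wins 4–1.
  Proposal E vs Proposal B: Proposal B wins 4–1.
Copeland scores (wins − losses):
  Proposal F: 1 − 1 = 0
  Proposal E: 0 − 2 = -2
  Proposal B: 2 − 0 = 2
Proposal B has the best Copeland score.

Proposal B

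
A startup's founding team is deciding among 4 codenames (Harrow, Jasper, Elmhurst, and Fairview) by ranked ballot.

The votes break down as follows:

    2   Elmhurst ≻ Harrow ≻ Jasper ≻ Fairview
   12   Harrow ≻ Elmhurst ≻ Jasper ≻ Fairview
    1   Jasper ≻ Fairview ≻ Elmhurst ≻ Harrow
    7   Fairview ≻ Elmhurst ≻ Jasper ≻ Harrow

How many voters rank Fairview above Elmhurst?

8

Ballots ranking Fairview above Elmhurst: 1+7 = 8.
Ballots ranking Elmhurst above Fairview: 2+12 = 14.
So 8 of 22 voters prefer Fairview to Elmhurst.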